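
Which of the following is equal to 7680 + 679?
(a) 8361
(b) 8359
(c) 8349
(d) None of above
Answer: b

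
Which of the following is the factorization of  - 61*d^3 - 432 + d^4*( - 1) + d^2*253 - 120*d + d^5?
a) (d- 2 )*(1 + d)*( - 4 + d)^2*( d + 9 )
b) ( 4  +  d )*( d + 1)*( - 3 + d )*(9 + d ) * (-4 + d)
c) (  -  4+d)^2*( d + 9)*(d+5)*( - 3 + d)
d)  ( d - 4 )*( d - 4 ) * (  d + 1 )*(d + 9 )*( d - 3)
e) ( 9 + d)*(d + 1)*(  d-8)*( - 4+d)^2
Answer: d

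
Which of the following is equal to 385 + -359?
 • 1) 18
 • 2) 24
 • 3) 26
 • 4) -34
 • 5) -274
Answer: 3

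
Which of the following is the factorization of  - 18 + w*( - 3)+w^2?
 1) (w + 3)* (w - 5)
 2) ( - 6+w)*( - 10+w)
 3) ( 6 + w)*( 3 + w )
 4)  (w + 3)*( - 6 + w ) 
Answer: 4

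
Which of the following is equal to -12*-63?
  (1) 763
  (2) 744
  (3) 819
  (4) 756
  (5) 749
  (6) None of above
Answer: 4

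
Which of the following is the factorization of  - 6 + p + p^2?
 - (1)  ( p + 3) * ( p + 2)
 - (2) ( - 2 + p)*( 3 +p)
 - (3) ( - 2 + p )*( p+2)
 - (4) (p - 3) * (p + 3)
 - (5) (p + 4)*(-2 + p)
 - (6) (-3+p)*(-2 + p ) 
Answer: 2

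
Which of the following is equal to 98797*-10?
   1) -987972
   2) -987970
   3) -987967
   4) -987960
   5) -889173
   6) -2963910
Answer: 2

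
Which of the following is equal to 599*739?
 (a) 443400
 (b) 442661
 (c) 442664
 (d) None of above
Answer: b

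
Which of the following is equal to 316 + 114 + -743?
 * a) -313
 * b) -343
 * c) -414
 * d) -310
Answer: a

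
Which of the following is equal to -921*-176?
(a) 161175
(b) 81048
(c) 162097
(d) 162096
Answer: d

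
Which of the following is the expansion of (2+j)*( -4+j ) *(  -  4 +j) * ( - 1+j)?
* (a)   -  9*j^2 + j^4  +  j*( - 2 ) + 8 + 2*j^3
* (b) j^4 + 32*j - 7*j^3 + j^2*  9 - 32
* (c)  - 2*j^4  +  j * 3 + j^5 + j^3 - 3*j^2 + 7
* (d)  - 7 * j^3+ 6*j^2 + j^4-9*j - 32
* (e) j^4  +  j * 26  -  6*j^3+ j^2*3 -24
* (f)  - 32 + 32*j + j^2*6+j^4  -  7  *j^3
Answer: f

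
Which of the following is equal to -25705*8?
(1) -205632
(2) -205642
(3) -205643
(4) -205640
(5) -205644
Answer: 4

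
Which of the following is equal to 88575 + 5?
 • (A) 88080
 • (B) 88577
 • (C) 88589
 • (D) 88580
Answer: D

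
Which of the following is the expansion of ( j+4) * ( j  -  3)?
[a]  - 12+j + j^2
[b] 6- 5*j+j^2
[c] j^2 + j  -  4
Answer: a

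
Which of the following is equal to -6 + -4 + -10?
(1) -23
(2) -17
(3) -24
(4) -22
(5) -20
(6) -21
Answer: 5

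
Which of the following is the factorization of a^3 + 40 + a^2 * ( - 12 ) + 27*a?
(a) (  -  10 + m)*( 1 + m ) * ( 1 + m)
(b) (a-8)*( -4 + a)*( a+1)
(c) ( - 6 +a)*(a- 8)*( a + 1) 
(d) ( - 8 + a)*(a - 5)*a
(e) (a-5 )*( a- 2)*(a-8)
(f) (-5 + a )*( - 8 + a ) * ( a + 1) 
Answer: f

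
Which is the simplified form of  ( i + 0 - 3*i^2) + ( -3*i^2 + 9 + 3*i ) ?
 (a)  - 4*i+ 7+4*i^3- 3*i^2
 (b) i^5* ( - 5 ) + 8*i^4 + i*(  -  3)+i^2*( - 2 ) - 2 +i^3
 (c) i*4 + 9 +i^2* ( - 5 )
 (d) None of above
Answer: d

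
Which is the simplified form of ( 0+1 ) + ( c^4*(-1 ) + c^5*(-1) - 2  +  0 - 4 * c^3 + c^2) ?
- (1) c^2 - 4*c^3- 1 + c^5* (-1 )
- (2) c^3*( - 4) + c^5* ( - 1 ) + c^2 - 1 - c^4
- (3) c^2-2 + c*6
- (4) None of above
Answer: 2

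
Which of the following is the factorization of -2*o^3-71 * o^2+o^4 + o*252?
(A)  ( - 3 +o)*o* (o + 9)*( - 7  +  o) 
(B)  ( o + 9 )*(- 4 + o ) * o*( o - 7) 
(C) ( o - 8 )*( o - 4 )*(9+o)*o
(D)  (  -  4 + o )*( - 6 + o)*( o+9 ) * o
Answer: B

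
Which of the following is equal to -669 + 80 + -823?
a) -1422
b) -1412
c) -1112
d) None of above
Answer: b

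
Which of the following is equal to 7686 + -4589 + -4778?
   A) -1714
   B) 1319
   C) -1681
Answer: C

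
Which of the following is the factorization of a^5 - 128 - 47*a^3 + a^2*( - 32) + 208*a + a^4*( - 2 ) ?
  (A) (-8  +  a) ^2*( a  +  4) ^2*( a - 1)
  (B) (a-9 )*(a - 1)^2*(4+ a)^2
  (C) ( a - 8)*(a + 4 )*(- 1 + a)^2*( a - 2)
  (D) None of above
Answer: D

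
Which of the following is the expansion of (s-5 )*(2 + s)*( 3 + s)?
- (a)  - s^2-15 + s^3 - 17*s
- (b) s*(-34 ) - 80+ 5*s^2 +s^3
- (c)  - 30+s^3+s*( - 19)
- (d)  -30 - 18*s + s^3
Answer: c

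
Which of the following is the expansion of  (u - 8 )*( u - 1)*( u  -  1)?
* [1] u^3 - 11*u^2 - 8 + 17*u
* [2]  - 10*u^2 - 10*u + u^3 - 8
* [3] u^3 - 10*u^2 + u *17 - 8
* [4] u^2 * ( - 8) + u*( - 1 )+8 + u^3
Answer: 3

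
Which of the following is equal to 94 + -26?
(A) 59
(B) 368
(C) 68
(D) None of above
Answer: C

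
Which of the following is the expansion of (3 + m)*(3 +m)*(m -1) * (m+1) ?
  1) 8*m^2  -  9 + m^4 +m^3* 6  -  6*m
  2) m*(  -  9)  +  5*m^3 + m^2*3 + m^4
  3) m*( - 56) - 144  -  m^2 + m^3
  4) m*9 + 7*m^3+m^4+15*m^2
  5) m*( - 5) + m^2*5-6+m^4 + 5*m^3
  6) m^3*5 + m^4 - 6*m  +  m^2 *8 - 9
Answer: 1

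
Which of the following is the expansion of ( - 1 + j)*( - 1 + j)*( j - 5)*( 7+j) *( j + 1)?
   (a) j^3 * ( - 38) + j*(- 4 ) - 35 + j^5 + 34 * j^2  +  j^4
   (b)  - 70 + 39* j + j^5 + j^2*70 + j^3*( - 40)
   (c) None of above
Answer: c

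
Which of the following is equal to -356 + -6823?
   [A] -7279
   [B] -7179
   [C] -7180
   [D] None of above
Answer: B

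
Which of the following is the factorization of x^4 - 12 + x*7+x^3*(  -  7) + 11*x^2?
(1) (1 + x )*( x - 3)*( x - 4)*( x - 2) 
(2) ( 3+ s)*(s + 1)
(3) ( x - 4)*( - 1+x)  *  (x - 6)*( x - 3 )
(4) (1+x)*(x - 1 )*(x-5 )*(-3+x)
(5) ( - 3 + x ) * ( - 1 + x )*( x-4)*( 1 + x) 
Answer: 5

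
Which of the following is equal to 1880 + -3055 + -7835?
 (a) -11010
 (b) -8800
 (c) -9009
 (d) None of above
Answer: d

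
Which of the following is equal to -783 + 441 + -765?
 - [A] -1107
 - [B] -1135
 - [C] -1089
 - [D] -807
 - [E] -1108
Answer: A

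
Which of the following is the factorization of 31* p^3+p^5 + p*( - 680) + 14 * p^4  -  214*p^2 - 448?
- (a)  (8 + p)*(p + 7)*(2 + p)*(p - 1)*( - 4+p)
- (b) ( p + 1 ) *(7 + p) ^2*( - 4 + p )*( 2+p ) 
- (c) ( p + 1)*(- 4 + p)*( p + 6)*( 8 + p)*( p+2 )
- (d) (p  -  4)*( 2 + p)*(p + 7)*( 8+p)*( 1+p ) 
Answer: d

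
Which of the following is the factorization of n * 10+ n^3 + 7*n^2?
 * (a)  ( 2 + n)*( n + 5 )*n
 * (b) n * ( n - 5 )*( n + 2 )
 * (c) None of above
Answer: a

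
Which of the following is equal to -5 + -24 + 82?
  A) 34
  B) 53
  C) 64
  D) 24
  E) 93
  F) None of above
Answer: B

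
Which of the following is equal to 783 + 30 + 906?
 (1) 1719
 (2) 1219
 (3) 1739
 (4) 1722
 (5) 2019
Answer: 1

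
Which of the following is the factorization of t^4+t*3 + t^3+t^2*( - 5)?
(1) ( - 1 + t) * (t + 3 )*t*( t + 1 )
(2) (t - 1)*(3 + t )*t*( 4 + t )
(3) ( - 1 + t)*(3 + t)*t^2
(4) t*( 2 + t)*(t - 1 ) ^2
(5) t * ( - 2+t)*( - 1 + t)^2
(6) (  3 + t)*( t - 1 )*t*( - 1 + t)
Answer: 6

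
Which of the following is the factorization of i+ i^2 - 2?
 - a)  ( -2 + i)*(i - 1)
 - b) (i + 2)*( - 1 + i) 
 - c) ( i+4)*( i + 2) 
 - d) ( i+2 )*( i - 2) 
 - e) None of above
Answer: b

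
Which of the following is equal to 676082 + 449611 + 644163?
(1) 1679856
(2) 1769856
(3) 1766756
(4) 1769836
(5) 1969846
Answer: 2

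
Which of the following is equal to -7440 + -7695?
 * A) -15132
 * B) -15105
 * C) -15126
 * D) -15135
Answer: D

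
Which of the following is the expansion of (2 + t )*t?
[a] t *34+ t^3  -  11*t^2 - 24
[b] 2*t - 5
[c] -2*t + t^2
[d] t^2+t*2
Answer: d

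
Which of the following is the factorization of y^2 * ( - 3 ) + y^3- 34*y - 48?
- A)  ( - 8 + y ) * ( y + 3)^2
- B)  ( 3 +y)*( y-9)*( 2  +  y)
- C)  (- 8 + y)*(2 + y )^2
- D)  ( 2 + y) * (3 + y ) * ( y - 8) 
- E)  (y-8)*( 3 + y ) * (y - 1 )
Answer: D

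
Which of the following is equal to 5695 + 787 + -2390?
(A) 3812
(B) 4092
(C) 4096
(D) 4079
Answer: B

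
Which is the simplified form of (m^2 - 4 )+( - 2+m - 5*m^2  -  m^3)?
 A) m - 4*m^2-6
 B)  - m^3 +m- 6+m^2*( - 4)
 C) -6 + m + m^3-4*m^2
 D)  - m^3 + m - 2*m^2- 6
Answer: B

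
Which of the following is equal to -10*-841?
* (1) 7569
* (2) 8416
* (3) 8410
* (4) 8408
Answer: 3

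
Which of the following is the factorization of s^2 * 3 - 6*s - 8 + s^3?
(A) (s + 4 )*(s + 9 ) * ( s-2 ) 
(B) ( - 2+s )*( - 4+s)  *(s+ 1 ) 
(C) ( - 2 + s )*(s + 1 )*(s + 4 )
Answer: C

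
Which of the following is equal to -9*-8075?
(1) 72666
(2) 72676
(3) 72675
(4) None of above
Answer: 3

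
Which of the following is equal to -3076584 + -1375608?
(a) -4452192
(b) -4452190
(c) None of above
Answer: a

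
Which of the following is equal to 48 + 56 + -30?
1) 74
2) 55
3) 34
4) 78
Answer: 1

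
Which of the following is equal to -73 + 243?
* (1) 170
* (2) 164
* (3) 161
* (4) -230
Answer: 1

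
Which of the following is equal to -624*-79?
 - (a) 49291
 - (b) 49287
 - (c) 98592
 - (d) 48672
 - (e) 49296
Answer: e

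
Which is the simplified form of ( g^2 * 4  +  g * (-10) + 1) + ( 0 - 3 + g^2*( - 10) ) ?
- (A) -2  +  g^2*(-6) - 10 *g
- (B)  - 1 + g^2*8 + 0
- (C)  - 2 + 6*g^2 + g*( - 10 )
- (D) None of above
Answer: A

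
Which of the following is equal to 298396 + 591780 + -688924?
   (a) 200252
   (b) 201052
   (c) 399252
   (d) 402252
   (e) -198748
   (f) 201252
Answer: f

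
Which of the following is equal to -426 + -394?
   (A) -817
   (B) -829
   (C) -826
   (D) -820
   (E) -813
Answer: D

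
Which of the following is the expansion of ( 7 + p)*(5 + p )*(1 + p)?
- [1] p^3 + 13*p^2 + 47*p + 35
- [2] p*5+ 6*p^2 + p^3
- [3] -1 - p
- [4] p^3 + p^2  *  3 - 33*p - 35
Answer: 1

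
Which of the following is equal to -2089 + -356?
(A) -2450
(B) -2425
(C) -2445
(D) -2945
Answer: C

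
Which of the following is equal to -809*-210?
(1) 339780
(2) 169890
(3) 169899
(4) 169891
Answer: 2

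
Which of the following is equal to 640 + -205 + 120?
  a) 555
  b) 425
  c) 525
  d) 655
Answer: a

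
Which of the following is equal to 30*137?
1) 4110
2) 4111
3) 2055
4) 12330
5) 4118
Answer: 1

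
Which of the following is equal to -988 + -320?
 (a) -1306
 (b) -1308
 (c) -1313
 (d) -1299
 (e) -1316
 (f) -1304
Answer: b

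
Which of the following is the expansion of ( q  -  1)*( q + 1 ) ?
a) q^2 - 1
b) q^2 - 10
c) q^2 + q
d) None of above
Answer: a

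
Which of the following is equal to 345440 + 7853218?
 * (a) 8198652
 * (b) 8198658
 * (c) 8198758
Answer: b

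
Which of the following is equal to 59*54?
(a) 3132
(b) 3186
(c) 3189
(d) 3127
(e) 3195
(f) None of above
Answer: b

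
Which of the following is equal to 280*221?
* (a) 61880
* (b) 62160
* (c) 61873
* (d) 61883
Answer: a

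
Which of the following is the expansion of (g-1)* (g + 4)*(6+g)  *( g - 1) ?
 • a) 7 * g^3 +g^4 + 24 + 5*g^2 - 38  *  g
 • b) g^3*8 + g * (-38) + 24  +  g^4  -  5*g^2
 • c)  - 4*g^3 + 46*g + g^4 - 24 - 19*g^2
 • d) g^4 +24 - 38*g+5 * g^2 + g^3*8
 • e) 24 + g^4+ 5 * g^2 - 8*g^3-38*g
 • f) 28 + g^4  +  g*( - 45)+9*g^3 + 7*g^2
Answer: d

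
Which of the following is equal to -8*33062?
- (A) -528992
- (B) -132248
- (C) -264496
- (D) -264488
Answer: C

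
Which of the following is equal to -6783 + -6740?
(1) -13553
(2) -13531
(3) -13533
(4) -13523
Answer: 4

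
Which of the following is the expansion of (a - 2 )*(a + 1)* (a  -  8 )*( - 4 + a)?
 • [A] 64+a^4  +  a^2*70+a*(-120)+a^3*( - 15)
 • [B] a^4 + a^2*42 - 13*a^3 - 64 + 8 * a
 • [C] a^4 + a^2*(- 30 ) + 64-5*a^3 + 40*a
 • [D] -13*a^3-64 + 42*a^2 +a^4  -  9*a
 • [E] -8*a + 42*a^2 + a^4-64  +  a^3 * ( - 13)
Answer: E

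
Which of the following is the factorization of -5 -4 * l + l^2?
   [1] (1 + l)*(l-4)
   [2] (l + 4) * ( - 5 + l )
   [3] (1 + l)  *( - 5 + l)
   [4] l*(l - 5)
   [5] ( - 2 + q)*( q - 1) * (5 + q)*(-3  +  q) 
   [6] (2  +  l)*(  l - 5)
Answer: 3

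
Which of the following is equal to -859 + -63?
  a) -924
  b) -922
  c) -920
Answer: b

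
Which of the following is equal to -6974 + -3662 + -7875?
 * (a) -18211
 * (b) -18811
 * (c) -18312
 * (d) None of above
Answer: d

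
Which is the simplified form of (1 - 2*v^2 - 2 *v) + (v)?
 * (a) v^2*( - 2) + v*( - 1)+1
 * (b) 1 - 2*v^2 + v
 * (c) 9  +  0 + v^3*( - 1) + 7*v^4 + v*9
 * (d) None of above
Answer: a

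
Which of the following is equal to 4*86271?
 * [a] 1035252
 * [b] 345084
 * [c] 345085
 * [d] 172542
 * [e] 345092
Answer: b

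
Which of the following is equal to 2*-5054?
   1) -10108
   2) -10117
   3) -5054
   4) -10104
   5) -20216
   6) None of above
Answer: 1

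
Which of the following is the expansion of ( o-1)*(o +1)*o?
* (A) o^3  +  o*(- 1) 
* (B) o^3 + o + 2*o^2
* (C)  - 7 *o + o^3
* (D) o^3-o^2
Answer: A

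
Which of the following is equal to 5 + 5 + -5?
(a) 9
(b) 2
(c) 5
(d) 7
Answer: c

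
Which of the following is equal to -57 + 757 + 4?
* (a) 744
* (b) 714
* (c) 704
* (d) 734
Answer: c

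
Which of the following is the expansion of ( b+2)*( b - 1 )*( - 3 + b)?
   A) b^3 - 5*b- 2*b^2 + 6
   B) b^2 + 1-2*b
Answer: A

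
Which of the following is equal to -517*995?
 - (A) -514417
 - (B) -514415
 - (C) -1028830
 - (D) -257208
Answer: B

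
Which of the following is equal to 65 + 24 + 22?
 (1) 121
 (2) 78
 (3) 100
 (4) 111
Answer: 4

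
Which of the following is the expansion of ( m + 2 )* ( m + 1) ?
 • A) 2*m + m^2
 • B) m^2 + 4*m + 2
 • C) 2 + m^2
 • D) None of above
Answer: D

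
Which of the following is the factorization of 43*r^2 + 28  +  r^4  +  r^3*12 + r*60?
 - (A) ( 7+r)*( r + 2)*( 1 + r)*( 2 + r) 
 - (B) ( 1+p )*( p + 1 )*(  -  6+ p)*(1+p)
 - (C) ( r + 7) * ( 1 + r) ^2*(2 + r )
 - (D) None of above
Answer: A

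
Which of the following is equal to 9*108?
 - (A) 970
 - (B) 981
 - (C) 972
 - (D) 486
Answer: C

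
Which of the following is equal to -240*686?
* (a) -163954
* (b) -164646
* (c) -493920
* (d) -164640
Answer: d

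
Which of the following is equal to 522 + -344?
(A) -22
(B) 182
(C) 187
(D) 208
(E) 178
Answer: E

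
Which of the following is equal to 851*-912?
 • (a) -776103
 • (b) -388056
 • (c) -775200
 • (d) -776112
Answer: d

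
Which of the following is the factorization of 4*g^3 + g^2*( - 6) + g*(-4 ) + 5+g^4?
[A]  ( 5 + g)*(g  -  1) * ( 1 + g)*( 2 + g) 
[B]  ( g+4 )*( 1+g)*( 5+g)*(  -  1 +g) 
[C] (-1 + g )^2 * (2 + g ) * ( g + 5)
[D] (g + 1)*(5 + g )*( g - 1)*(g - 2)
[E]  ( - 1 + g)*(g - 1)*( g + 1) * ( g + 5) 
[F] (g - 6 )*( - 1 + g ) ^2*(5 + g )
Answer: E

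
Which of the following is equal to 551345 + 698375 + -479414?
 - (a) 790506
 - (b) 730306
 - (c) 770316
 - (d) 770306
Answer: d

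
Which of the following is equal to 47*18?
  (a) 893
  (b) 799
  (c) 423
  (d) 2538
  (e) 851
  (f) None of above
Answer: f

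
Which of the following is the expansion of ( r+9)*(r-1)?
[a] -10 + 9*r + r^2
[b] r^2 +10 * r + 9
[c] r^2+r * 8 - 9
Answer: c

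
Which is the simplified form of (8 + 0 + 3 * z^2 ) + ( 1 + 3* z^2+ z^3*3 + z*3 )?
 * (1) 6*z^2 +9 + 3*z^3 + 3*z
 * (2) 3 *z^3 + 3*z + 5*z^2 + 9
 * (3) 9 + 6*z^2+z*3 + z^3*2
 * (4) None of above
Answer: 1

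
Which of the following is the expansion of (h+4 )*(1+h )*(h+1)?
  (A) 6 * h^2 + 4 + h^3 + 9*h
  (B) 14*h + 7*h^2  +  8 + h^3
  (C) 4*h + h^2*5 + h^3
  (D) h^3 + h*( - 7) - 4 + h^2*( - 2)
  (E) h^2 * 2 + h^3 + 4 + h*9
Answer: A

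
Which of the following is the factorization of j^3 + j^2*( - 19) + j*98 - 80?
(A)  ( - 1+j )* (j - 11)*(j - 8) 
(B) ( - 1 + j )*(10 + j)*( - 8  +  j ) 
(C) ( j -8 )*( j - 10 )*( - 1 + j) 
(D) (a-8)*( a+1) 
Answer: C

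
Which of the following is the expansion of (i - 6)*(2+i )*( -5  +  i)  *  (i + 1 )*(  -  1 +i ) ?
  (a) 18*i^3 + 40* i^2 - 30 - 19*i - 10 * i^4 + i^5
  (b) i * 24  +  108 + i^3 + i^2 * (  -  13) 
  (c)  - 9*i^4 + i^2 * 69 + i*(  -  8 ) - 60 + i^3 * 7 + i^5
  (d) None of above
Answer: c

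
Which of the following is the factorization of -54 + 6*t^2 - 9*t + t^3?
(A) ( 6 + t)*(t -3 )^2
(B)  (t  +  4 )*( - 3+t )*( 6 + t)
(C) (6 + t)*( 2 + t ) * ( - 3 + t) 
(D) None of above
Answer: D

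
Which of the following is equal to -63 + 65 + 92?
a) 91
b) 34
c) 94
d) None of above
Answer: c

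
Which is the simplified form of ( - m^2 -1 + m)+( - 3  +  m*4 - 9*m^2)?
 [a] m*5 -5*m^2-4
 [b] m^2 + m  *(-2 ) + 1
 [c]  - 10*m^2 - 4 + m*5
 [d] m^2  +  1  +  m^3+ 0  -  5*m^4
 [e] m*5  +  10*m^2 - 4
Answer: c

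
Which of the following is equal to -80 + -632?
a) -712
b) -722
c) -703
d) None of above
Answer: a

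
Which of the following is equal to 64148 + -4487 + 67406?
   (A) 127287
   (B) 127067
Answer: B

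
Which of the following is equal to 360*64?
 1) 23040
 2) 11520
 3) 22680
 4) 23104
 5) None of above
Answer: 1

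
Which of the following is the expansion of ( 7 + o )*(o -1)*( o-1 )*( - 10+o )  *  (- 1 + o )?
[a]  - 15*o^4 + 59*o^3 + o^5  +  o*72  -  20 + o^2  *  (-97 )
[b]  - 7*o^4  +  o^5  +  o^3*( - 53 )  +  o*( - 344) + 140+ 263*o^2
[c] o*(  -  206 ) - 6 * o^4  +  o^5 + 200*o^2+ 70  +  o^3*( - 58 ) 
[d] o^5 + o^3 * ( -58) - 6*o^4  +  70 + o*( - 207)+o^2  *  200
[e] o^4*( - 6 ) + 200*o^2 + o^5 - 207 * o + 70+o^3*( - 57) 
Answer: d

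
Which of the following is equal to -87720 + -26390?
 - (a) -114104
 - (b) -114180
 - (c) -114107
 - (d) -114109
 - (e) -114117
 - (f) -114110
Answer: f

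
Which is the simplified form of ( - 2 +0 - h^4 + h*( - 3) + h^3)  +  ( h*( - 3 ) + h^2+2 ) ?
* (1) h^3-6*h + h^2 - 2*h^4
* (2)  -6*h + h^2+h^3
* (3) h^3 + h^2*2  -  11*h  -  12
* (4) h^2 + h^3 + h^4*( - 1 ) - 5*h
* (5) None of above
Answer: 5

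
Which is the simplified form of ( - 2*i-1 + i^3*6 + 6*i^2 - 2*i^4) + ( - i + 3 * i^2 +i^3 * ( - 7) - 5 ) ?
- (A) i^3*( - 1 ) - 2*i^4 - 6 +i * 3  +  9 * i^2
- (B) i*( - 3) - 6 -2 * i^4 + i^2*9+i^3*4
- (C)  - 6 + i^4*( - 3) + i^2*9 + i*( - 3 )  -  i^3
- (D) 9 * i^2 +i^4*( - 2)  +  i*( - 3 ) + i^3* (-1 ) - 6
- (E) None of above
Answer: D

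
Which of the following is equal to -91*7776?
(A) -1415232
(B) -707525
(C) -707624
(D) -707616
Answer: D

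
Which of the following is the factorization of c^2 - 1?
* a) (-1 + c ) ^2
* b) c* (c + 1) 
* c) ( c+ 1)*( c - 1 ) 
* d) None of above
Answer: c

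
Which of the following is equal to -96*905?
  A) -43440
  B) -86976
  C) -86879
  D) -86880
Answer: D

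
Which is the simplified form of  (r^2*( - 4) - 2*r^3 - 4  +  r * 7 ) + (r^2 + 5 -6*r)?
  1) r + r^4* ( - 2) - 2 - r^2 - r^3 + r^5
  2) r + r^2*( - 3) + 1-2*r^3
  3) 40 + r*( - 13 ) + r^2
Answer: 2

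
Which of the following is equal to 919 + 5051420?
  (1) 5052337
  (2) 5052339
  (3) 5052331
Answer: 2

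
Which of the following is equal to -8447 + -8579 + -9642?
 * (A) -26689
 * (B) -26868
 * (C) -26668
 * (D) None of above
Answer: C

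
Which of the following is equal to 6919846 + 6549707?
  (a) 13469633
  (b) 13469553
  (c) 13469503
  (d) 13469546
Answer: b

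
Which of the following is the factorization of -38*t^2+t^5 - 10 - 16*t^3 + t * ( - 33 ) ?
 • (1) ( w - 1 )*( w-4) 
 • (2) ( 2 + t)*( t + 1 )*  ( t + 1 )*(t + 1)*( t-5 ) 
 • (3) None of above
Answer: 2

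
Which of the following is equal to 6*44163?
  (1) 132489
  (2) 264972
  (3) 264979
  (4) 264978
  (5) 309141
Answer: 4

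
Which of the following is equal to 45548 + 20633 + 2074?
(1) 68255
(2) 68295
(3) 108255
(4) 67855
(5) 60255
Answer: 1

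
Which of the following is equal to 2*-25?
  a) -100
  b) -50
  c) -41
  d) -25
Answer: b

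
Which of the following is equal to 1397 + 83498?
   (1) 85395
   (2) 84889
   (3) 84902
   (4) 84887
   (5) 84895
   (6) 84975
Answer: 5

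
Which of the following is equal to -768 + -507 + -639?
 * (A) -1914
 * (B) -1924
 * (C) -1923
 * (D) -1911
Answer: A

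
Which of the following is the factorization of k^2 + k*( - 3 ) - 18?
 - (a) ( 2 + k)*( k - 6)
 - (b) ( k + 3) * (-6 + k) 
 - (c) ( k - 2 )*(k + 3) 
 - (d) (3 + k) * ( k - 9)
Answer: b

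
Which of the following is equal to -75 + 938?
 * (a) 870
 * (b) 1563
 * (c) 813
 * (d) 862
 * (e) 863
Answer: e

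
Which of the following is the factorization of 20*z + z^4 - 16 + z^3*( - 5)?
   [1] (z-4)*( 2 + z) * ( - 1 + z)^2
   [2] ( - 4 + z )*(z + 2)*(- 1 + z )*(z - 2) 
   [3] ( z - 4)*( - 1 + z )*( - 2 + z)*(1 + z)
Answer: 2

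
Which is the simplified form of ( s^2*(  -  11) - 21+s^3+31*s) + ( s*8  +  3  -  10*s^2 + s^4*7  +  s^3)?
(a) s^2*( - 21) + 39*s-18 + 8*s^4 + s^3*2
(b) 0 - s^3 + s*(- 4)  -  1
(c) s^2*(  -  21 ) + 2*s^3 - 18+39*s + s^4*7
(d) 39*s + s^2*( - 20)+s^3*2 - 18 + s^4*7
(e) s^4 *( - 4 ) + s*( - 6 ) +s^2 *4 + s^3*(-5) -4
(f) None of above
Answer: c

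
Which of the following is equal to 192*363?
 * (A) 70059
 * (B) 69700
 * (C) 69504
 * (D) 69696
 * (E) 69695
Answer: D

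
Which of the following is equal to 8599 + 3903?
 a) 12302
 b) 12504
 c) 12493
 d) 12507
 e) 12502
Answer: e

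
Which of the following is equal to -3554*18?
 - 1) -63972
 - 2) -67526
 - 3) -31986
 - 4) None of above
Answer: 1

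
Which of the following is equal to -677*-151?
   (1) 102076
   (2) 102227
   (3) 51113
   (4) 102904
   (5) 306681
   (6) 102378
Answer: 2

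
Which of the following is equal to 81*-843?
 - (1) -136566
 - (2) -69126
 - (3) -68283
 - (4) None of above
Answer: 3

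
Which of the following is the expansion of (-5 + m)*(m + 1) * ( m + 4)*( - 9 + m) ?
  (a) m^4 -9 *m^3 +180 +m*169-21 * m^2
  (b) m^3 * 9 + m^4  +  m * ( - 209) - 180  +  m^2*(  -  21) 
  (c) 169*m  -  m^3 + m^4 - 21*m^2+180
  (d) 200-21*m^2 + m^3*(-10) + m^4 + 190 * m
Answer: a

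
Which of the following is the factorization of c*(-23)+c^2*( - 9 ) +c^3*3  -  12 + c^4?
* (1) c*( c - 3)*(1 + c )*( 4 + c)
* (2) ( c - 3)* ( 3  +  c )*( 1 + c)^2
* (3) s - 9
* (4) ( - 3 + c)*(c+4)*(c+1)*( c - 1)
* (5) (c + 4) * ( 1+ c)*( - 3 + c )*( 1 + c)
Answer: 5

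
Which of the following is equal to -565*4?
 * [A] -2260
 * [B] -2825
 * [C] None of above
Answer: A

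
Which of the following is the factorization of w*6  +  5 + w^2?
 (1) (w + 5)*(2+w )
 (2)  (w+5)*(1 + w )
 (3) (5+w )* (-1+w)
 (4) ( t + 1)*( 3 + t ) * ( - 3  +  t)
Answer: 2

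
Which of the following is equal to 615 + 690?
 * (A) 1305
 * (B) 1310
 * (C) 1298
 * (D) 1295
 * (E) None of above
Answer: A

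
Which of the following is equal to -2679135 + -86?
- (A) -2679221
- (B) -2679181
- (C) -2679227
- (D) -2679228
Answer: A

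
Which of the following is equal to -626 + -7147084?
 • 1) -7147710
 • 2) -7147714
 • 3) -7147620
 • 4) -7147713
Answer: 1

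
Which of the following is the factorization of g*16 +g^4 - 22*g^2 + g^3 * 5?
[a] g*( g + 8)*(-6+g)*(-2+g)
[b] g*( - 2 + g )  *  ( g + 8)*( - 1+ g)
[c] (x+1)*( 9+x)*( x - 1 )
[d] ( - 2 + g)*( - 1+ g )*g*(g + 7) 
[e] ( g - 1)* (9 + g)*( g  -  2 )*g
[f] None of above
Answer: b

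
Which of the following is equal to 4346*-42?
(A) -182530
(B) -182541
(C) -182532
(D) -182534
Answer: C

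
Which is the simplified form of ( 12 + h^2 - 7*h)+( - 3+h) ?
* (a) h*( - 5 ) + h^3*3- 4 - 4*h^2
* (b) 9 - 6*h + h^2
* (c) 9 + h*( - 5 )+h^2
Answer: b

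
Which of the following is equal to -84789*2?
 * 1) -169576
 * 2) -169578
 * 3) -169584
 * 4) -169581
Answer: 2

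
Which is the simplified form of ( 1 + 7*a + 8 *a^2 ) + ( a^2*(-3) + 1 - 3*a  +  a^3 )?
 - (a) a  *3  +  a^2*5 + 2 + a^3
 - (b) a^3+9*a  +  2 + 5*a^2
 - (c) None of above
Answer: c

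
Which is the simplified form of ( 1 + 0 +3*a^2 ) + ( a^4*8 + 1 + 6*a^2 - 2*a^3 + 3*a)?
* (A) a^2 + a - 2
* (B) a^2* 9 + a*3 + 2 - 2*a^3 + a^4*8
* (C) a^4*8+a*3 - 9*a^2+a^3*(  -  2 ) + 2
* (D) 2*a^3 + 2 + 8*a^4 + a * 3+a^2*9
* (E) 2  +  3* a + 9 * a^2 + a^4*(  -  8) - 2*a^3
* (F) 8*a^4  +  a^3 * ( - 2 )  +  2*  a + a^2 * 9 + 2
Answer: B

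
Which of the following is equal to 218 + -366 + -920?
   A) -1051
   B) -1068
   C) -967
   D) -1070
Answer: B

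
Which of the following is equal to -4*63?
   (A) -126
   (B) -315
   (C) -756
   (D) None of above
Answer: D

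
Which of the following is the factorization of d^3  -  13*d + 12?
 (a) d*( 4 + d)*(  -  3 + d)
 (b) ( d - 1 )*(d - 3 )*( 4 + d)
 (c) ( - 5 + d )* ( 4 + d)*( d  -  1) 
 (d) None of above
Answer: b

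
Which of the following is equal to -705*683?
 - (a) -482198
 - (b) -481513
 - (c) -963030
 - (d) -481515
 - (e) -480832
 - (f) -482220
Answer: d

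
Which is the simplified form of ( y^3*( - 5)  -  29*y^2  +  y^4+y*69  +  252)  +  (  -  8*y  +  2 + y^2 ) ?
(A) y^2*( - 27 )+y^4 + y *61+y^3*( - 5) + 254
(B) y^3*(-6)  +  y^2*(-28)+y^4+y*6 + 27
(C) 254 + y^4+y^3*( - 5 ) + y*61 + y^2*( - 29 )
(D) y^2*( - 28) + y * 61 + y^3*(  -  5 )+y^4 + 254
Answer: D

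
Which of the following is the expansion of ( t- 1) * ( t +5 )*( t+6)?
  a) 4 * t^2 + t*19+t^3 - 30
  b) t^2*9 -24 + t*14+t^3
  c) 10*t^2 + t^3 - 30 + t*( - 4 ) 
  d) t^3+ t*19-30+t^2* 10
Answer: d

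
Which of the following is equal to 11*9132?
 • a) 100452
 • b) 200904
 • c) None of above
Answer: a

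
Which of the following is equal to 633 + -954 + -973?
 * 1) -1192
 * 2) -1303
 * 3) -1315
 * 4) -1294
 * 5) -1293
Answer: 4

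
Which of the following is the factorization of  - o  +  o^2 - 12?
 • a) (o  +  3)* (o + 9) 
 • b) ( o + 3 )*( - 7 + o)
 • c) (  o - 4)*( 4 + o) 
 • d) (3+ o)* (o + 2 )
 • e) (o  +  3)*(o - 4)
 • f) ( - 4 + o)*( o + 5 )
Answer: e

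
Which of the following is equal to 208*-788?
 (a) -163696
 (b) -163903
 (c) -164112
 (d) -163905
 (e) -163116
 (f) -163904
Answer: f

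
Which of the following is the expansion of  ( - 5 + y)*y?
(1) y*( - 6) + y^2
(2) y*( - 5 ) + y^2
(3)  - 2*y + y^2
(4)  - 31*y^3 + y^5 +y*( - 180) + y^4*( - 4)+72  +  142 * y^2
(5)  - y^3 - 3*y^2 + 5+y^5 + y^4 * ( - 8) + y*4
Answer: 2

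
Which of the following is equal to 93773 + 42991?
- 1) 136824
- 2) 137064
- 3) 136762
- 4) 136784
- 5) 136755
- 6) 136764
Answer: 6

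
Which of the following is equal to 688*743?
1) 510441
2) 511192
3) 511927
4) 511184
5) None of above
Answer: 4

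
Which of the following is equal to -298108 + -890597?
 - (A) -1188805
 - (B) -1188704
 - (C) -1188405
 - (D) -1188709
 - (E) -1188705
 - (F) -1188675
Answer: E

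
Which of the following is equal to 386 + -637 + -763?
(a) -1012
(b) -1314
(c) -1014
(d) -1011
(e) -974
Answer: c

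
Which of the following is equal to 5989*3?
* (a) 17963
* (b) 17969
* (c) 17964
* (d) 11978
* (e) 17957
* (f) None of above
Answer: f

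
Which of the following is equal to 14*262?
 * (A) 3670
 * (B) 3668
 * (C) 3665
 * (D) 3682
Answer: B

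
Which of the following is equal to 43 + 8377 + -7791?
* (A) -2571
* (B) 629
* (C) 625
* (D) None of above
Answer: B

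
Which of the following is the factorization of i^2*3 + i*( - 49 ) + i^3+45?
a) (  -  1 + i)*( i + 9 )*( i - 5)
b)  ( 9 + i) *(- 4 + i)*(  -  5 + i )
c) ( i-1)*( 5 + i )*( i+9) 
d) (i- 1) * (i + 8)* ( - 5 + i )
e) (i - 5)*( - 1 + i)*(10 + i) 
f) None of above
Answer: a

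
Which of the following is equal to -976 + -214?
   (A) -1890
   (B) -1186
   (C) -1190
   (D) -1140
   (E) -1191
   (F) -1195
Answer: C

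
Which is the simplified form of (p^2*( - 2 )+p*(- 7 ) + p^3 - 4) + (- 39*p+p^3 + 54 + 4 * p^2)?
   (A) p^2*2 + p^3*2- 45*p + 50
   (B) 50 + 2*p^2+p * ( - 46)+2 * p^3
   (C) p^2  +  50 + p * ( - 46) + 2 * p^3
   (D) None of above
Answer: B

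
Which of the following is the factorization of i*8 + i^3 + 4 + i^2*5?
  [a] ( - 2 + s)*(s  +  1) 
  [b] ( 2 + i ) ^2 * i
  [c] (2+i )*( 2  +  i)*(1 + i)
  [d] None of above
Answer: c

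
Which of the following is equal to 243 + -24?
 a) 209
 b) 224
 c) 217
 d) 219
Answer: d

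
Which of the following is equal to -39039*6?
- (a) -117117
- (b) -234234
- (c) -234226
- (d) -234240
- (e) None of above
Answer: b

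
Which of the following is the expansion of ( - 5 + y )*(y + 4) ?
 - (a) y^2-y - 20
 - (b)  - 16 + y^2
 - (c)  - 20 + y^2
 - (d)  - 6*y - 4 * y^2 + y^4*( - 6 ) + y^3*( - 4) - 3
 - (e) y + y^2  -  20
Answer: a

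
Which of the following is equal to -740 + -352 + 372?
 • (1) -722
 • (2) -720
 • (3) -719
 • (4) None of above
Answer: 2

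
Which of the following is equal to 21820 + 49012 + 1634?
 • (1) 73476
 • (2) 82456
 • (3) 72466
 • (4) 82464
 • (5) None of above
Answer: 3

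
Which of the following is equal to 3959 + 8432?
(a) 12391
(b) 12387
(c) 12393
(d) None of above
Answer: a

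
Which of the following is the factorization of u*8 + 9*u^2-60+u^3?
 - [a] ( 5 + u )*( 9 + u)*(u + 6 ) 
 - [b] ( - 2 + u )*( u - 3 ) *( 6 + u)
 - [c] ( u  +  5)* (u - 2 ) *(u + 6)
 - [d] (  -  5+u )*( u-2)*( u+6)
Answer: c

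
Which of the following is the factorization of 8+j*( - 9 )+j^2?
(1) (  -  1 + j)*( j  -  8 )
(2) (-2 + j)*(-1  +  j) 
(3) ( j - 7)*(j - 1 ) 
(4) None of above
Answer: 1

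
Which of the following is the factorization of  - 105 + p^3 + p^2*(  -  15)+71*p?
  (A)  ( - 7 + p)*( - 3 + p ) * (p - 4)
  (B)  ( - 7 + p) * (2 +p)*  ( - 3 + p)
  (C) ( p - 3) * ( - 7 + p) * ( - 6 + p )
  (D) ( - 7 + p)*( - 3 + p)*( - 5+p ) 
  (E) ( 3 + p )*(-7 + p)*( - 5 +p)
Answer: D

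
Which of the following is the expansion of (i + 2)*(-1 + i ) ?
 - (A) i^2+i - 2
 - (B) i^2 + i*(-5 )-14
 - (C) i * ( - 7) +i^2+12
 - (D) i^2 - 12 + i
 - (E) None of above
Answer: A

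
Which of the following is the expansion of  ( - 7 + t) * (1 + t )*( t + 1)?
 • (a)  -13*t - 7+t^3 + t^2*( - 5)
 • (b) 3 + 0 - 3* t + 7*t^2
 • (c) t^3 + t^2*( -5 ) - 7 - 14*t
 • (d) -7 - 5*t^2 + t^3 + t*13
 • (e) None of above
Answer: a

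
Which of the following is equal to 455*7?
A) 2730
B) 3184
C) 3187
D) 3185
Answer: D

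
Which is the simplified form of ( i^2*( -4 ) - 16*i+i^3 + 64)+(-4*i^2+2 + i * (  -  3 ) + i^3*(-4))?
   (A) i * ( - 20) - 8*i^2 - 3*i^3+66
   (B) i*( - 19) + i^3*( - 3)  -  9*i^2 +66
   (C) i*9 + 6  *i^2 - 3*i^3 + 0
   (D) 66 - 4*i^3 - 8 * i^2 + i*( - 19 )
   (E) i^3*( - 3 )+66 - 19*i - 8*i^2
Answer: E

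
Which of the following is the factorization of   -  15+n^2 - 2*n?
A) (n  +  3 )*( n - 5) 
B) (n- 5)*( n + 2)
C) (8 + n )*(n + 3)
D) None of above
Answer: A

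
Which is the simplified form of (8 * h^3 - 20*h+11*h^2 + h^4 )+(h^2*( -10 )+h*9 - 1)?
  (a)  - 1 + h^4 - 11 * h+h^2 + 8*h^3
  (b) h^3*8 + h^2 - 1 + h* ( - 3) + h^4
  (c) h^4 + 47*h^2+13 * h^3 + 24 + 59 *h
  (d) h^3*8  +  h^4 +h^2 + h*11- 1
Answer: a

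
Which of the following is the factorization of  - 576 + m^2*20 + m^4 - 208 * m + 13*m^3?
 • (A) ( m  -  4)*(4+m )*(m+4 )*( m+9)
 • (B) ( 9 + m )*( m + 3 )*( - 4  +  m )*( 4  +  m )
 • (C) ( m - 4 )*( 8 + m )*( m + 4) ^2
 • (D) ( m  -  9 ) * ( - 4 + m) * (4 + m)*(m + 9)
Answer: A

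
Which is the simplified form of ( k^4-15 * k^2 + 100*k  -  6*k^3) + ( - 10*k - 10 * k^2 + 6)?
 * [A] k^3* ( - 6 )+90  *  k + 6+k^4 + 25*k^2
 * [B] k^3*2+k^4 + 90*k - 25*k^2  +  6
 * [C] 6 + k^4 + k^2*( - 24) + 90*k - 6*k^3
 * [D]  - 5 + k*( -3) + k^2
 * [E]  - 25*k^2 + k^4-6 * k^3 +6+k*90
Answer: E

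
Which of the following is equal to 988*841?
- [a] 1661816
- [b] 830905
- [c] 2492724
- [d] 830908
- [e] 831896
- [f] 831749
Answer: d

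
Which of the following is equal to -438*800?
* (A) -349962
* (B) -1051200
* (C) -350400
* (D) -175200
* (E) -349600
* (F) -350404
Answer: C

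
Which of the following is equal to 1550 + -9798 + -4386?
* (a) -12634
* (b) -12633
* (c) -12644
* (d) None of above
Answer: a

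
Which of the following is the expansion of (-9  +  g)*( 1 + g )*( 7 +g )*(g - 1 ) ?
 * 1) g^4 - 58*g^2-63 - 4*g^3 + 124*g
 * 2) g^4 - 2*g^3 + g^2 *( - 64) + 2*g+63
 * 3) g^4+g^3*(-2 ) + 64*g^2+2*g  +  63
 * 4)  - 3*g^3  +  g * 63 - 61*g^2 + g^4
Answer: 2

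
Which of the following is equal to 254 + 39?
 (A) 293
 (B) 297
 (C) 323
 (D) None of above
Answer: A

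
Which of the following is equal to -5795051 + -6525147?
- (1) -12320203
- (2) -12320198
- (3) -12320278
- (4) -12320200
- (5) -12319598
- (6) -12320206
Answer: 2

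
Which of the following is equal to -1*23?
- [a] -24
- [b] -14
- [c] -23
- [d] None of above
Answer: c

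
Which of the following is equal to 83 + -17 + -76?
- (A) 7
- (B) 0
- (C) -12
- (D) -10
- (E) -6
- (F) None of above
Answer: D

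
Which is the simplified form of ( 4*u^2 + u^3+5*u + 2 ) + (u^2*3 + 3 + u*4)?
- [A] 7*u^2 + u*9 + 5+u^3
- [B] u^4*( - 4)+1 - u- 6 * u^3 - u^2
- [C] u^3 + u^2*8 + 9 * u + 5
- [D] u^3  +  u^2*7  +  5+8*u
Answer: A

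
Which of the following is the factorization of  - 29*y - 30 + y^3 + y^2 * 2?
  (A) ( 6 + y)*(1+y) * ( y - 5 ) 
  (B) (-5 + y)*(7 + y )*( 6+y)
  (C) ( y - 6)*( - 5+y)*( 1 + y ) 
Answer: A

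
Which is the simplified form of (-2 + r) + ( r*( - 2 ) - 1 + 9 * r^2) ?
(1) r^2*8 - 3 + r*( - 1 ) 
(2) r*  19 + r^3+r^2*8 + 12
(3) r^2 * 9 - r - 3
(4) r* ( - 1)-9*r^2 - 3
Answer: 3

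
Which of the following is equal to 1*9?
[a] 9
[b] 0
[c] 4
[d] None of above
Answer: a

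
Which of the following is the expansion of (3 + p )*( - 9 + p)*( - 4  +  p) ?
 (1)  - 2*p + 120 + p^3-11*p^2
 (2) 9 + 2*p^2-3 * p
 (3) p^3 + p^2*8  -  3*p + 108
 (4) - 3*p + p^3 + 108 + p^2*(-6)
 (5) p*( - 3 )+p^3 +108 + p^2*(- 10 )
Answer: 5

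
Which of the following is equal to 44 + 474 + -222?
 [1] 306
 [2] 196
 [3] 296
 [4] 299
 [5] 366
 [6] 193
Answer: 3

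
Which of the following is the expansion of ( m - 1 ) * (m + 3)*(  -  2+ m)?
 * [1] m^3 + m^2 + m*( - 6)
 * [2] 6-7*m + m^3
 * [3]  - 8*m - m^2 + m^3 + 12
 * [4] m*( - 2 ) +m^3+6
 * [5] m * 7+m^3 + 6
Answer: 2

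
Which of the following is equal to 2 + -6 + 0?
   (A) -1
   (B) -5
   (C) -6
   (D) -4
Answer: D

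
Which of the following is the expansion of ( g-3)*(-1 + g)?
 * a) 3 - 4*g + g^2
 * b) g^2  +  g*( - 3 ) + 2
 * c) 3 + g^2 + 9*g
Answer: a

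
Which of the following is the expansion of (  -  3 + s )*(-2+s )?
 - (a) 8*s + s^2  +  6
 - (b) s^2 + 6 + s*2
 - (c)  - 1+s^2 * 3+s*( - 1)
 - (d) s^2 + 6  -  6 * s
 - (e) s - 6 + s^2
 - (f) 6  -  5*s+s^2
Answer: f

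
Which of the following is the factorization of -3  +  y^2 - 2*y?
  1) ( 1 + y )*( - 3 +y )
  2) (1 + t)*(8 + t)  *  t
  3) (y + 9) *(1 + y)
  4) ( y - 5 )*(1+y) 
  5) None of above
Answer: 1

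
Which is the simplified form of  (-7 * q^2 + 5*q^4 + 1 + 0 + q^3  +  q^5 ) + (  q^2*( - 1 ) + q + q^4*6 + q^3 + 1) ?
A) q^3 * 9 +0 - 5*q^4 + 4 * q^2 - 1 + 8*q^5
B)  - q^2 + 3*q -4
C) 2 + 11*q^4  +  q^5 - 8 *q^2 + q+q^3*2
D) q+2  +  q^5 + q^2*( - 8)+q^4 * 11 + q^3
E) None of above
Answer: C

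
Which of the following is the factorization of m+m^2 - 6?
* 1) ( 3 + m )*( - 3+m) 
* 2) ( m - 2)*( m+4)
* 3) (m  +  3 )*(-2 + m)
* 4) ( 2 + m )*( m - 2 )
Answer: 3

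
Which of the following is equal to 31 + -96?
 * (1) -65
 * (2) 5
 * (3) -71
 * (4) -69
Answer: 1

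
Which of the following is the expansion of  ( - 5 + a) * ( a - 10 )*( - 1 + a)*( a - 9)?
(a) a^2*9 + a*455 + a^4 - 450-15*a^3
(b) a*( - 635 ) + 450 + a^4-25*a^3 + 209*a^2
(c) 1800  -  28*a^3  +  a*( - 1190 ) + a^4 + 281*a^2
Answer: b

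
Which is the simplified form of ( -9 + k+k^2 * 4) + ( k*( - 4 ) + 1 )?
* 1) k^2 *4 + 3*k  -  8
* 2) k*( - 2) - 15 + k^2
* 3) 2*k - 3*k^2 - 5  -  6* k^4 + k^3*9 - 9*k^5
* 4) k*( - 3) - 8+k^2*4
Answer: 4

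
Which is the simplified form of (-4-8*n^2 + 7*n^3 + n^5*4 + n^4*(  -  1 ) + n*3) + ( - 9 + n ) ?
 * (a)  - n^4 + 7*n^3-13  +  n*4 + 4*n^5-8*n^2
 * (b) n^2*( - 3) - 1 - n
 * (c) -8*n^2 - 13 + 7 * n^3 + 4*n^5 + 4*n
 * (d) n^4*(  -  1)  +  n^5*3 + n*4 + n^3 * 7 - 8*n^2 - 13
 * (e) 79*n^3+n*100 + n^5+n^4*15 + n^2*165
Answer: a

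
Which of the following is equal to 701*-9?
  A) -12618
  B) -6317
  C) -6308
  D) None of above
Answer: D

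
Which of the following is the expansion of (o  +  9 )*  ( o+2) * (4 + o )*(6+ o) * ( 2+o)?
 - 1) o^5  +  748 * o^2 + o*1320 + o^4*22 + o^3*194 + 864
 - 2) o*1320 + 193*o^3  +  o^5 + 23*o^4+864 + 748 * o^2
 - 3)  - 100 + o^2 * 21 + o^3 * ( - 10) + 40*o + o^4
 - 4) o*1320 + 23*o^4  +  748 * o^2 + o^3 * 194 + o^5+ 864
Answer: 4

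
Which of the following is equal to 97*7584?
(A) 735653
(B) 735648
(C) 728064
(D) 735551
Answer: B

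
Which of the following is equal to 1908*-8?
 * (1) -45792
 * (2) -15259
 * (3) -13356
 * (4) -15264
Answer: 4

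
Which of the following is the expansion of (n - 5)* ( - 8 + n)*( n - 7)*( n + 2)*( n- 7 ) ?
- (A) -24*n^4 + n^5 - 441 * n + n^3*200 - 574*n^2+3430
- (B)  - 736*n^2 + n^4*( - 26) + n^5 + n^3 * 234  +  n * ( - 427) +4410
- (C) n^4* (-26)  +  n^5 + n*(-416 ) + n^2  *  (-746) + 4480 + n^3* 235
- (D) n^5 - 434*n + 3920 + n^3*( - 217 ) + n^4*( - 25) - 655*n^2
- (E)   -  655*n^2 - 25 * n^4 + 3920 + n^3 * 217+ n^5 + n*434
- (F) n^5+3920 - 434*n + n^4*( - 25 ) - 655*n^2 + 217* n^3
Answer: F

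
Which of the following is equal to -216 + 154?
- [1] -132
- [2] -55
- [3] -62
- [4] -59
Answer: 3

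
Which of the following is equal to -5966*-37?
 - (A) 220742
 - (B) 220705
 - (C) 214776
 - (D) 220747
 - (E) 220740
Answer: A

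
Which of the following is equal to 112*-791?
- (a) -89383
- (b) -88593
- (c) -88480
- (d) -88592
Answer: d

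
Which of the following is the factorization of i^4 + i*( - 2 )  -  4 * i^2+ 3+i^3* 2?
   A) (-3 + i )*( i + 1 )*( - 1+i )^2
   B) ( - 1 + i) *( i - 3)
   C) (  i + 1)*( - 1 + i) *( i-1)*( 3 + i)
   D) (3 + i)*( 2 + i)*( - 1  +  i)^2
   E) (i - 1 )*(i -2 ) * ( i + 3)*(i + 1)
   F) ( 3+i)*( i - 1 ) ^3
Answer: C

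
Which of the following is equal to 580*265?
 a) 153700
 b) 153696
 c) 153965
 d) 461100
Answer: a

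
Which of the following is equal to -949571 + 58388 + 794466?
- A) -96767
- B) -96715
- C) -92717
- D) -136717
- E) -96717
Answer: E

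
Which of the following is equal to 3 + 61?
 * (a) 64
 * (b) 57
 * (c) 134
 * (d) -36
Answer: a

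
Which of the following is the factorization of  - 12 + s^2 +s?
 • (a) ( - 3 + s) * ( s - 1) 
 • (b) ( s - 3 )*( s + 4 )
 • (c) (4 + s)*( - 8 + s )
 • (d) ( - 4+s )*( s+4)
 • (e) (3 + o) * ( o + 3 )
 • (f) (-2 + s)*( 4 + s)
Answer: b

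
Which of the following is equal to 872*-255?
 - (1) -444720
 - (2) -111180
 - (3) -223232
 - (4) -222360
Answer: 4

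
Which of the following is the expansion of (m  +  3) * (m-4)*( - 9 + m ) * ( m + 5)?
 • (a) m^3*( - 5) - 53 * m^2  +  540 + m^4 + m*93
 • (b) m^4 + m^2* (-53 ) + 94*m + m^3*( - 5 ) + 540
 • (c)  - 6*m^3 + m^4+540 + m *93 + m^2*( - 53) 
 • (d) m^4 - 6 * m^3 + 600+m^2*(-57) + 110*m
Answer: a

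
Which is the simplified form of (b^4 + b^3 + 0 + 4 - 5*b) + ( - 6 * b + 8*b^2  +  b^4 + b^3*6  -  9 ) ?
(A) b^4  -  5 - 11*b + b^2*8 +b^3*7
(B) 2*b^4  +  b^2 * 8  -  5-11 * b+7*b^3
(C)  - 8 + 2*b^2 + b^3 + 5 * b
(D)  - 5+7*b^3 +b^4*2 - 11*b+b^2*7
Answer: B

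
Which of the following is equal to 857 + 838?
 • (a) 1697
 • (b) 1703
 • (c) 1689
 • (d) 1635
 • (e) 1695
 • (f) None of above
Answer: e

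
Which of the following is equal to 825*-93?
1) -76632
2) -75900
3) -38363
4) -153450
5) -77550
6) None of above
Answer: 6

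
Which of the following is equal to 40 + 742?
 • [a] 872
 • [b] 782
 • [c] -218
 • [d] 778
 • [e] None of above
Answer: b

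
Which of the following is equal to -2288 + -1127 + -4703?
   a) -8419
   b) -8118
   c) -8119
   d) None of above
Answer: b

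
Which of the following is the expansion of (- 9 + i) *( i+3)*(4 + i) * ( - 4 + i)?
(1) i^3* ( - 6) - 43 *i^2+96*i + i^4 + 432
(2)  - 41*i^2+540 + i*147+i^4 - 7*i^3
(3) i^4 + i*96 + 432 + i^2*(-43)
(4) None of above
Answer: 1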